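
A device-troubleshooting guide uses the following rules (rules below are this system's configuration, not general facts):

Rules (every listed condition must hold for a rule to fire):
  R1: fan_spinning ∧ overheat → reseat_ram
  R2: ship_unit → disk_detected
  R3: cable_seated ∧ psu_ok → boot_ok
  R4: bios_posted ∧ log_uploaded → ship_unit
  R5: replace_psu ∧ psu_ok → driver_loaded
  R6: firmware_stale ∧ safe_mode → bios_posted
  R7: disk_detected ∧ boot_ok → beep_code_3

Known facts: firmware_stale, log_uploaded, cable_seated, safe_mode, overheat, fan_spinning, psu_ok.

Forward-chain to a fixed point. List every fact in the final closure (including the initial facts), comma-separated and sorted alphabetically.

beep_code_3, bios_posted, boot_ok, cable_seated, disk_detected, fan_spinning, firmware_stale, log_uploaded, overheat, psu_ok, reseat_ram, safe_mode, ship_unit

[1] R1 [fan_spinning ∧ overheat → reseat_ram]; R3 [cable_seated ∧ psu_ok → boot_ok]; R6 [firmware_stale ∧ safe_mode → bios_posted]. ⇒ new: reseat_ram, boot_ok, bios_posted.
[2] R4 [bios_posted ∧ log_uploaded → ship_unit]. ⇒ new: ship_unit.
[3] R2 [ship_unit → disk_detected]. ⇒ new: disk_detected.
[4] R7 [disk_detected ∧ boot_ok → beep_code_3]. ⇒ new: beep_code_3.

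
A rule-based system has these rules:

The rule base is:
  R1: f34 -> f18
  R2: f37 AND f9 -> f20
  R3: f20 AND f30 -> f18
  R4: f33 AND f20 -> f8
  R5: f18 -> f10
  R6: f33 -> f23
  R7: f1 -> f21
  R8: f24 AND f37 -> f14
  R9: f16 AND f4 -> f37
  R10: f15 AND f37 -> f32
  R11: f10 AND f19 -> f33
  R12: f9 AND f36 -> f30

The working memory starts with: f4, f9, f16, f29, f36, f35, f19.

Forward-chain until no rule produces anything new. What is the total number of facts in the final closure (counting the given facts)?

Round 1 — R9, R12, derive f37, f30.
Round 2 — R2, derive f20.
Round 3 — R3, derive f18.
Round 4 — R5, derive f10.
Round 5 — R11, derive f33.
Round 6 — R4, R6, derive f8, f23.
Closure: {f10, f16, f18, f19, f20, f23, f29, f30, f33, f35, f36, f37, f4, f8, f9} — 15 facts.

15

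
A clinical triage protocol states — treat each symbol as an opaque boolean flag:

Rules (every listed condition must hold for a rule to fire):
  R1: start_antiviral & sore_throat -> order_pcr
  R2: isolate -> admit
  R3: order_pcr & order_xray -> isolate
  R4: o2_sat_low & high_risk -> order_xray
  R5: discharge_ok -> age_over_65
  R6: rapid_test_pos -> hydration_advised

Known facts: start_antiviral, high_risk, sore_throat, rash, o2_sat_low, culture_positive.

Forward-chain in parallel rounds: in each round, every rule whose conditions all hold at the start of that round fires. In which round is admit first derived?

3

Round 1: R1 [start_antiviral & sore_throat -> order_pcr]; R4 [o2_sat_low & high_risk -> order_xray]. Adds order_pcr, order_xray.
Round 2: R3 [order_pcr & order_xray -> isolate]. Adds isolate.
Round 3: R2 [isolate -> admit]. Adds admit.
admit first appears in round 3.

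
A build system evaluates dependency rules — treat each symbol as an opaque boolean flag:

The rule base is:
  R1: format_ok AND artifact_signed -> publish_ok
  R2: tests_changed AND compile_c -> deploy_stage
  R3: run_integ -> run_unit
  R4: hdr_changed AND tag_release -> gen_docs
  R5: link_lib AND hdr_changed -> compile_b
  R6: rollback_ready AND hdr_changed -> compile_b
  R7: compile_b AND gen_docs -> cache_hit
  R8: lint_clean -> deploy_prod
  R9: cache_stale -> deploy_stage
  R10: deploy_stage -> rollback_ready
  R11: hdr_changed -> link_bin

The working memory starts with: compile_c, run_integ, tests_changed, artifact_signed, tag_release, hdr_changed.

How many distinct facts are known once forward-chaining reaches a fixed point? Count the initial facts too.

Round 1: R2 [tests_changed AND compile_c -> deploy_stage]; R3 [run_integ -> run_unit]; R4 [hdr_changed AND tag_release -> gen_docs]; R11 [hdr_changed -> link_bin]. New: deploy_stage, run_unit, gen_docs, link_bin.
Round 2: R10 [deploy_stage -> rollback_ready]. New: rollback_ready.
Round 3: R6 [rollback_ready AND hdr_changed -> compile_b]. New: compile_b.
Round 4: R7 [compile_b AND gen_docs -> cache_hit]. New: cache_hit.
Closure: {artifact_signed, cache_hit, compile_b, compile_c, deploy_stage, gen_docs, hdr_changed, link_bin, rollback_ready, run_integ, run_unit, tag_release, tests_changed} — 13 facts.

13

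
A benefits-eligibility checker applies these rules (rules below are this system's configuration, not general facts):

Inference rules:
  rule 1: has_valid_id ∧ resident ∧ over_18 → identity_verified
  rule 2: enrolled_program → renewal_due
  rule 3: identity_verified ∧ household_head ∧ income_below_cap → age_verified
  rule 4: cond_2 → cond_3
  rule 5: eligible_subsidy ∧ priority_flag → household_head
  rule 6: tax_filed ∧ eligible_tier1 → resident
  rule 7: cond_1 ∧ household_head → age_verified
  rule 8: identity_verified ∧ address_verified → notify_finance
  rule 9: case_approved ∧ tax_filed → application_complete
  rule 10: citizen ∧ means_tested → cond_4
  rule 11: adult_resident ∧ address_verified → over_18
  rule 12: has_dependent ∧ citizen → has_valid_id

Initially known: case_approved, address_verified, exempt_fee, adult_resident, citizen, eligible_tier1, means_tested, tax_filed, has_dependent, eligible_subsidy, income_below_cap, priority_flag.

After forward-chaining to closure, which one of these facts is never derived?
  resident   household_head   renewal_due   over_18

renewal_due

[1] rule 5 [eligible_subsidy ∧ priority_flag → household_head]; rule 6 [tax_filed ∧ eligible_tier1 → resident]; rule 9 [case_approved ∧ tax_filed → application_complete]; rule 10 [citizen ∧ means_tested → cond_4]; rule 11 [adult_resident ∧ address_verified → over_18]; rule 12 [has_dependent ∧ citizen → has_valid_id]. ⇒ new: household_head, resident, application_complete, cond_4, over_18, has_valid_id.
[2] rule 1 [has_valid_id ∧ resident ∧ over_18 → identity_verified]. ⇒ new: identity_verified.
[3] rule 3 [identity_verified ∧ household_head ∧ income_below_cap → age_verified]; rule 8 [identity_verified ∧ address_verified → notify_finance]. ⇒ new: age_verified, notify_finance.
Derived: household_head (round 1), over_18 (round 1), resident (round 1). renewal_due never appears in any round.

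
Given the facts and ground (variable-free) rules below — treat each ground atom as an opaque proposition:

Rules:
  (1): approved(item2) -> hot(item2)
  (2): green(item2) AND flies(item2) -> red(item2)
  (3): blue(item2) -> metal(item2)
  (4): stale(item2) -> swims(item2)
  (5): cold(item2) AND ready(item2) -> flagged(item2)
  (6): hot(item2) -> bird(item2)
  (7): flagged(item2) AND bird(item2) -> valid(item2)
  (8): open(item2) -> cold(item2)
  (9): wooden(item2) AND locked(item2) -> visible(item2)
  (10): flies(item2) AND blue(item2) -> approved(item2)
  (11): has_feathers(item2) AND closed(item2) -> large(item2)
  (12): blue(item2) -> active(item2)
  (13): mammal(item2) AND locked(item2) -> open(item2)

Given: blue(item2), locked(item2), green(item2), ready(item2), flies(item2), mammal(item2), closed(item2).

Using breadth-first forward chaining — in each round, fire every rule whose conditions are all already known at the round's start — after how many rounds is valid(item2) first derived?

[1] (2) [green(item2) AND flies(item2) -> red(item2)]; (3) [blue(item2) -> metal(item2)]; (10) [flies(item2) AND blue(item2) -> approved(item2)]; (12) [blue(item2) -> active(item2)]; (13) [mammal(item2) AND locked(item2) -> open(item2)]. ⇒ new: red(item2), metal(item2), approved(item2), active(item2), open(item2).
[2] (1) [approved(item2) -> hot(item2)]; (8) [open(item2) -> cold(item2)]. ⇒ new: hot(item2), cold(item2).
[3] (5) [cold(item2) AND ready(item2) -> flagged(item2)]; (6) [hot(item2) -> bird(item2)]. ⇒ new: flagged(item2), bird(item2).
[4] (7) [flagged(item2) AND bird(item2) -> valid(item2)]. ⇒ new: valid(item2).
valid(item2) first appears in round 4.

4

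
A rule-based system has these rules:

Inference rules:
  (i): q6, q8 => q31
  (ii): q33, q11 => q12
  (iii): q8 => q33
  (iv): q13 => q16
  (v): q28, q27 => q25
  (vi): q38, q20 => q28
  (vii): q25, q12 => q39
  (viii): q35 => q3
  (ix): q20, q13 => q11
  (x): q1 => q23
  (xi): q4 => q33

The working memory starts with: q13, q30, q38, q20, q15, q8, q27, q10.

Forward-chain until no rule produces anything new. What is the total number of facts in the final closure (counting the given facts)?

15

Round 1: (iii) [q8 => q33]; (iv) [q13 => q16]; (vi) [q38, q20 => q28]; (ix) [q20, q13 => q11]. Adds q33, q16, q28, q11.
Round 2: (ii) [q33, q11 => q12]; (v) [q28, q27 => q25]. Adds q12, q25.
Round 3: (vii) [q25, q12 => q39]. Adds q39.
Closure: {q10, q11, q12, q13, q15, q16, q20, q25, q27, q28, q30, q33, q38, q39, q8} — 15 facts.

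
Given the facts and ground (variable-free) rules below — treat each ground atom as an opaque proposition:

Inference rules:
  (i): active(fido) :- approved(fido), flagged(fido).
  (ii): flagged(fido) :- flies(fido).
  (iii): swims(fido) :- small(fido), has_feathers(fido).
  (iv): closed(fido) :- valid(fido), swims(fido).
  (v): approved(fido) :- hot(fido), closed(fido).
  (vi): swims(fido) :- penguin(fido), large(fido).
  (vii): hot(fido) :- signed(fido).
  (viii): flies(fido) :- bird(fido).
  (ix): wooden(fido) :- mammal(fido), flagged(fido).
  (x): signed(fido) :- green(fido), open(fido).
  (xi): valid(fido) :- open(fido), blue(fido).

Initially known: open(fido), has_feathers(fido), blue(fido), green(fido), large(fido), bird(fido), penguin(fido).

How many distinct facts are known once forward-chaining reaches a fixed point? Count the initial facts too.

16

Round 1 fires (vi), (viii), (x), (xi), giving swims(fido), flies(fido), signed(fido), valid(fido).
Round 2 fires (ii), (iv), (vii), giving flagged(fido), closed(fido), hot(fido).
Round 3 fires (v), giving approved(fido).
Round 4 fires (i), giving active(fido).
Closure: {active(fido), approved(fido), bird(fido), blue(fido), closed(fido), flagged(fido), flies(fido), green(fido), has_feathers(fido), hot(fido), large(fido), open(fido), penguin(fido), signed(fido), swims(fido), valid(fido)} — 16 facts.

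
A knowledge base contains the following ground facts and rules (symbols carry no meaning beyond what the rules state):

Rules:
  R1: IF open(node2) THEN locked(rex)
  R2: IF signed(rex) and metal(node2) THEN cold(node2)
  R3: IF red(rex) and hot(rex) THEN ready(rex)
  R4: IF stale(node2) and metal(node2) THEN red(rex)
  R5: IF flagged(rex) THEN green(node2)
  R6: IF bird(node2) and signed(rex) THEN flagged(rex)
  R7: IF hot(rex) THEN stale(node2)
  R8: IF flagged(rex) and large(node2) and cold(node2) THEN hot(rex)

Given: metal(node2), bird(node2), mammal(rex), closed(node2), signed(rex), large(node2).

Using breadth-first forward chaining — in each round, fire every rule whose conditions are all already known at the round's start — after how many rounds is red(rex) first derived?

Round 1 — R2, R6, derive cold(node2), flagged(rex).
Round 2 — R5, R8, derive green(node2), hot(rex).
Round 3 — R7, derive stale(node2).
Round 4 — R4, derive red(rex).
red(rex) first appears in round 4.

4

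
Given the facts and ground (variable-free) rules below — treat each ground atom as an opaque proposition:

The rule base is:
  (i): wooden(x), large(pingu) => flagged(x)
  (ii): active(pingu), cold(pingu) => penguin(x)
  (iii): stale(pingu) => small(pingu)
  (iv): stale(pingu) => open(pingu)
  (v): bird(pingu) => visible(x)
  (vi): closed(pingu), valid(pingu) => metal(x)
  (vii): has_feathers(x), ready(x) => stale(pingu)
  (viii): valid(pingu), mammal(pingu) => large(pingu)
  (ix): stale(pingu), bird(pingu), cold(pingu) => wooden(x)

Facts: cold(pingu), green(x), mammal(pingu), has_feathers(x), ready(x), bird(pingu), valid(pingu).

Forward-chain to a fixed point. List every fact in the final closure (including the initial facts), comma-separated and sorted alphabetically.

bird(pingu), cold(pingu), flagged(x), green(x), has_feathers(x), large(pingu), mammal(pingu), open(pingu), ready(x), small(pingu), stale(pingu), valid(pingu), visible(x), wooden(x)

Round 1 — (v), (vii), (viii), derive visible(x), stale(pingu), large(pingu).
Round 2 — (iii), (iv), (ix), derive small(pingu), open(pingu), wooden(x).
Round 3 — (i), derive flagged(x).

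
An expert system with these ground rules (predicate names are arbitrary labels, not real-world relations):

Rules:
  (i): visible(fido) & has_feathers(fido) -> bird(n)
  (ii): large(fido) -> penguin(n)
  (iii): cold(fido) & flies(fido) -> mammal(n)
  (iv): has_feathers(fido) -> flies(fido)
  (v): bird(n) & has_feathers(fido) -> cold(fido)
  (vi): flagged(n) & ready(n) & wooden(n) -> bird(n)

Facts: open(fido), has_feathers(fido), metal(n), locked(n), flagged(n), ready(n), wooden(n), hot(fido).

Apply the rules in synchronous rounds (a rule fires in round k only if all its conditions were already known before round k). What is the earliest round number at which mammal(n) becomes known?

3

Round 1 fires (iv), (vi), giving flies(fido), bird(n).
Round 2 fires (v), giving cold(fido).
Round 3 fires (iii), giving mammal(n).
mammal(n) first appears in round 3.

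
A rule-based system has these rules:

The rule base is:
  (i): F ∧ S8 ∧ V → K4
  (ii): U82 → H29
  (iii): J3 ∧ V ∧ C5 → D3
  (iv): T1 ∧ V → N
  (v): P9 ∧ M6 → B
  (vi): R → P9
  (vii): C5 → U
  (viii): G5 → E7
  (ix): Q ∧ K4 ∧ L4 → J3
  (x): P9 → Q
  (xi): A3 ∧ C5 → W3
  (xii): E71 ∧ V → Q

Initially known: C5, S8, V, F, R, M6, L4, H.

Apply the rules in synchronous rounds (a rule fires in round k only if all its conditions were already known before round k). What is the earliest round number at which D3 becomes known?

4

Round 1: (i) [F ∧ S8 ∧ V → K4]; (vi) [R → P9]; (vii) [C5 → U]. New: K4, P9, U.
Round 2: (v) [P9 ∧ M6 → B]; (x) [P9 → Q]. New: B, Q.
Round 3: (ix) [Q ∧ K4 ∧ L4 → J3]. New: J3.
Round 4: (iii) [J3 ∧ V ∧ C5 → D3]. New: D3.
D3 first appears in round 4.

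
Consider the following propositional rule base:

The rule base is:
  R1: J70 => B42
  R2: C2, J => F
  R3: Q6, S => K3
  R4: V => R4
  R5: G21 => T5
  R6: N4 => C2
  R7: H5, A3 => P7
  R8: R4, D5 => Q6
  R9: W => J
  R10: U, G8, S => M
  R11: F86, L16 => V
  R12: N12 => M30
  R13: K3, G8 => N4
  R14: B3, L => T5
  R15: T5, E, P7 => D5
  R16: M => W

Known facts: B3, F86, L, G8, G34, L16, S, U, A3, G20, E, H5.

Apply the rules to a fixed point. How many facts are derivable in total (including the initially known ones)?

25

Round 1 — R7, R10, R11, R14, derive P7, M, V, T5.
Round 2 — R4, R15, R16, derive R4, D5, W.
Round 3 — R8, R9, derive Q6, J.
Round 4 — R3, derive K3.
Round 5 — R13, derive N4.
Round 6 — R6, derive C2.
Round 7 — R2, derive F.
Closure: {A3, B3, C2, D5, E, F, F86, G20, G34, G8, H5, J, K3, L, L16, M, N4, P7, Q6, R4, S, T5, U, V, W} — 25 facts.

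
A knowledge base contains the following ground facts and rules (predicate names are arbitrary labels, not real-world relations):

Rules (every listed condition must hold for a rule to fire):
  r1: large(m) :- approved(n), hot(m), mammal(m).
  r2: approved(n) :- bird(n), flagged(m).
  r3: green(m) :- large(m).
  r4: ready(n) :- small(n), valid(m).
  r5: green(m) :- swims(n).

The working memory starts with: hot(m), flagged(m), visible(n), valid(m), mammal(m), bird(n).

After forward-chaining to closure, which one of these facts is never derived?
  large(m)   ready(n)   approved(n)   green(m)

ready(n)

Round 1: r2 [approved(n) :- bird(n), flagged(m).]. Adds approved(n).
Round 2: r1 [large(m) :- approved(n), hot(m), mammal(m).]. Adds large(m).
Round 3: r3 [green(m) :- large(m).]. Adds green(m).
Derived: large(m) (round 2), green(m) (round 3), approved(n) (round 1). ready(n) never appears in any round.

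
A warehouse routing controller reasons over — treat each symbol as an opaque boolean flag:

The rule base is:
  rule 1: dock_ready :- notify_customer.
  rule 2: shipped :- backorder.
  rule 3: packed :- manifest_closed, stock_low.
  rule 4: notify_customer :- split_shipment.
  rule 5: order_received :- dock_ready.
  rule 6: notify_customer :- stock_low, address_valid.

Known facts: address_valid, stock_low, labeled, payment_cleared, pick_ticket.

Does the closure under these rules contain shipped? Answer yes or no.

Round 1 — rule 6, derive notify_customer.
Round 2 — rule 1, derive dock_ready.
Round 3 — rule 5, derive order_received.
Fixed point reached. shipped is concluded only by rule 2; rule 2 needs backorder (never derived).

no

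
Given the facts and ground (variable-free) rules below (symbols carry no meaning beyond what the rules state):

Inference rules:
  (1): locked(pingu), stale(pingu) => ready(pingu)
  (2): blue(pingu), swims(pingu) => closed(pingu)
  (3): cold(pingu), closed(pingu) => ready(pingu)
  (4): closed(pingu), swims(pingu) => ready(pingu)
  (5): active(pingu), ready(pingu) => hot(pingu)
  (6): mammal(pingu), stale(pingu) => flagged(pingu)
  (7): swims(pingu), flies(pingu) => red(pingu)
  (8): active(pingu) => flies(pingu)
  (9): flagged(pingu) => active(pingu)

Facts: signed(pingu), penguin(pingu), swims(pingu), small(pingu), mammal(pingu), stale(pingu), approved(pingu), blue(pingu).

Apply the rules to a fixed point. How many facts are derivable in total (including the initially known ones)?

15

Round 1 fires (2), (6), giving closed(pingu), flagged(pingu).
Round 2 fires (4), (9), giving ready(pingu), active(pingu).
Round 3 fires (5), (8), giving hot(pingu), flies(pingu).
Round 4 fires (7), giving red(pingu).
Closure: {active(pingu), approved(pingu), blue(pingu), closed(pingu), flagged(pingu), flies(pingu), hot(pingu), mammal(pingu), penguin(pingu), ready(pingu), red(pingu), signed(pingu), small(pingu), stale(pingu), swims(pingu)} — 15 facts.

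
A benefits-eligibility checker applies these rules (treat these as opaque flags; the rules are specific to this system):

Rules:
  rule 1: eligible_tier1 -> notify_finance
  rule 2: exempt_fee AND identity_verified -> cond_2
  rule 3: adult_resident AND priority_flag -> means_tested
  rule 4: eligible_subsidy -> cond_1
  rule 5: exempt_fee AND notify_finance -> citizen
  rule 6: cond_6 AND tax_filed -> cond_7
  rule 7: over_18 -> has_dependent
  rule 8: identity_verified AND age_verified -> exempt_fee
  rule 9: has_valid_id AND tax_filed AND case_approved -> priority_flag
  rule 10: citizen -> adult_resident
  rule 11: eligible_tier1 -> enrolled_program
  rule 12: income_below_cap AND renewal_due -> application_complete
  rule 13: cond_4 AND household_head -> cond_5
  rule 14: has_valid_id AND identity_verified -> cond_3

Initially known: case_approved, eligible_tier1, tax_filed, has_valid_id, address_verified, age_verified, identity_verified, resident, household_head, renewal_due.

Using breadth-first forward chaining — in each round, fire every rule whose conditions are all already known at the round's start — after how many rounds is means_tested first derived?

Round 1: rule 1 [eligible_tier1 -> notify_finance]; rule 8 [identity_verified AND age_verified -> exempt_fee]; rule 9 [has_valid_id AND tax_filed AND case_approved -> priority_flag]; rule 11 [eligible_tier1 -> enrolled_program]; rule 14 [has_valid_id AND identity_verified -> cond_3]. Adds notify_finance, exempt_fee, priority_flag, enrolled_program, cond_3.
Round 2: rule 2 [exempt_fee AND identity_verified -> cond_2]; rule 5 [exempt_fee AND notify_finance -> citizen]. Adds cond_2, citizen.
Round 3: rule 10 [citizen -> adult_resident]. Adds adult_resident.
Round 4: rule 3 [adult_resident AND priority_flag -> means_tested]. Adds means_tested.
means_tested first appears in round 4.

4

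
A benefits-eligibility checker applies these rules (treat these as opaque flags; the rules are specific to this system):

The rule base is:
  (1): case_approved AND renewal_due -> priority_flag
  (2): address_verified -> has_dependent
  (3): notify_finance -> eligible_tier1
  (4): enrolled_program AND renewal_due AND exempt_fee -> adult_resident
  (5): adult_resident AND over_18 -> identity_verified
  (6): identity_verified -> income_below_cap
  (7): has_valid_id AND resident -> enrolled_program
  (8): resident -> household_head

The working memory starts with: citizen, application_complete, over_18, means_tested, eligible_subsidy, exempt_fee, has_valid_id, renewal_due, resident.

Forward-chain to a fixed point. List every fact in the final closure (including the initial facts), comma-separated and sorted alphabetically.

adult_resident, application_complete, citizen, eligible_subsidy, enrolled_program, exempt_fee, has_valid_id, household_head, identity_verified, income_below_cap, means_tested, over_18, renewal_due, resident

Round 1: (7) [has_valid_id AND resident -> enrolled_program]; (8) [resident -> household_head]. Adds enrolled_program, household_head.
Round 2: (4) [enrolled_program AND renewal_due AND exempt_fee -> adult_resident]. Adds adult_resident.
Round 3: (5) [adult_resident AND over_18 -> identity_verified]. Adds identity_verified.
Round 4: (6) [identity_verified -> income_below_cap]. Adds income_below_cap.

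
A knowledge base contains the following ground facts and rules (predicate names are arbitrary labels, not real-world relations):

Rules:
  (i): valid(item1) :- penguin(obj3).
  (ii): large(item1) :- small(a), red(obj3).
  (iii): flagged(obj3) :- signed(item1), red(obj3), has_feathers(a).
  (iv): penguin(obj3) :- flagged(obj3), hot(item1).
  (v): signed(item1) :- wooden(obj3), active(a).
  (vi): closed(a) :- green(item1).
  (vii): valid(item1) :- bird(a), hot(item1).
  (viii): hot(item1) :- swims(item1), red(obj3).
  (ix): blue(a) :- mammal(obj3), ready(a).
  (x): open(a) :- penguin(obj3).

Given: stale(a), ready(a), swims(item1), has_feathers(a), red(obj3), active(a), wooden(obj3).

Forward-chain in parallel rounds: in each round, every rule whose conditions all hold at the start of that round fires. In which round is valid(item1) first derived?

4

Round 1: (v) [signed(item1) :- wooden(obj3), active(a).]; (viii) [hot(item1) :- swims(item1), red(obj3).]. New: signed(item1), hot(item1).
Round 2: (iii) [flagged(obj3) :- signed(item1), red(obj3), has_feathers(a).]. New: flagged(obj3).
Round 3: (iv) [penguin(obj3) :- flagged(obj3), hot(item1).]. New: penguin(obj3).
Round 4: (i) [valid(item1) :- penguin(obj3).]; (x) [open(a) :- penguin(obj3).]. New: valid(item1), open(a).
valid(item1) first appears in round 4.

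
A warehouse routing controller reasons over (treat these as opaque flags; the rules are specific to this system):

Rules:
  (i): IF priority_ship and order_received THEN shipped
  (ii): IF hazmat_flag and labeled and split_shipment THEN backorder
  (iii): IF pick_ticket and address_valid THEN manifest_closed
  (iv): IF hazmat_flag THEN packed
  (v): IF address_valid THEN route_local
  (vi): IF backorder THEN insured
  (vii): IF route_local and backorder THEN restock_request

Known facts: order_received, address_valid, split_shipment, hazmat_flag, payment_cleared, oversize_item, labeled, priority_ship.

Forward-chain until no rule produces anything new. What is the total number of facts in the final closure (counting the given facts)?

[1] (i) [IF priority_ship and order_received THEN shipped]; (ii) [IF hazmat_flag and labeled and split_shipment THEN backorder]; (iv) [IF hazmat_flag THEN packed]; (v) [IF address_valid THEN route_local]. ⇒ new: shipped, backorder, packed, route_local.
[2] (vi) [IF backorder THEN insured]; (vii) [IF route_local and backorder THEN restock_request]. ⇒ new: insured, restock_request.
Closure: {address_valid, backorder, hazmat_flag, insured, labeled, order_received, oversize_item, packed, payment_cleared, priority_ship, restock_request, route_local, shipped, split_shipment} — 14 facts.

14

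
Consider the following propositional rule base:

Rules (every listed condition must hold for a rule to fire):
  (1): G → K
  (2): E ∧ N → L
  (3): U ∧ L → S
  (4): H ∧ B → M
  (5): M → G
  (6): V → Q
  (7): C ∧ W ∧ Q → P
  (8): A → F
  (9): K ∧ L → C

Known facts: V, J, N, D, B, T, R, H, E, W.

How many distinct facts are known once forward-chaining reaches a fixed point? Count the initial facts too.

17

Round 1: (2) [E ∧ N → L]; (4) [H ∧ B → M]; (6) [V → Q]. New: L, M, Q.
Round 2: (5) [M → G]. New: G.
Round 3: (1) [G → K]. New: K.
Round 4: (9) [K ∧ L → C]. New: C.
Round 5: (7) [C ∧ W ∧ Q → P]. New: P.
Closure: {B, C, D, E, G, H, J, K, L, M, N, P, Q, R, T, V, W} — 17 facts.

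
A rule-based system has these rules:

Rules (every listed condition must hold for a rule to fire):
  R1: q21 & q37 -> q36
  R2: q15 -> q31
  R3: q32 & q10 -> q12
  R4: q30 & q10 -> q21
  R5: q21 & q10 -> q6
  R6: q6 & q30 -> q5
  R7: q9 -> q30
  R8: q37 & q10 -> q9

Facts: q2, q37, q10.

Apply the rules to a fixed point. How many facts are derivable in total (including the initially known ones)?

Round 1 — R8, derive q9.
Round 2 — R7, derive q30.
Round 3 — R4, derive q21.
Round 4 — R1, R5, derive q36, q6.
Round 5 — R6, derive q5.
Closure: {q10, q2, q21, q30, q36, q37, q5, q6, q9} — 9 facts.

9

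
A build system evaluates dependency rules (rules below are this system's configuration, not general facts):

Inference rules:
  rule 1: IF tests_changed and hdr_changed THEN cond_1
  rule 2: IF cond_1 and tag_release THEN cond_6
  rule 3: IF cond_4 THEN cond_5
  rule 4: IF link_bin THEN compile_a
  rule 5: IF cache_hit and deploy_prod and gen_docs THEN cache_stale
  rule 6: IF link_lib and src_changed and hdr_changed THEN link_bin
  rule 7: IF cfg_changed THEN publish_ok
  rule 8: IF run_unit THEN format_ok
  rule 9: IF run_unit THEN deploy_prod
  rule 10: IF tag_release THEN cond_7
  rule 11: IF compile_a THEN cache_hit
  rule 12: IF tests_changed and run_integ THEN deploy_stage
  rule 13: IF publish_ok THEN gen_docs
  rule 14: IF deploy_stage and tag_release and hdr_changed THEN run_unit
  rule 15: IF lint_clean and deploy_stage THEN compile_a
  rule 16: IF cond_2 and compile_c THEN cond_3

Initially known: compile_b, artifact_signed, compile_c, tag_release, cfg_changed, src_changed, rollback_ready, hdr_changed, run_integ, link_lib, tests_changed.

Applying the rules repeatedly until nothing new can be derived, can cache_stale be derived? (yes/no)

Round 1 — rule 1, rule 6, rule 7, rule 10, rule 12, derive cond_1, link_bin, publish_ok, cond_7, deploy_stage.
Round 2 — rule 2, rule 4, rule 13, rule 14, derive cond_6, compile_a, gen_docs, run_unit.
Round 3 — rule 8, rule 9, rule 11, derive format_ok, deploy_prod, cache_hit.
Round 4 — rule 5, derive cache_stale.
cache_stale appears in round 4, so it is derivable.

yes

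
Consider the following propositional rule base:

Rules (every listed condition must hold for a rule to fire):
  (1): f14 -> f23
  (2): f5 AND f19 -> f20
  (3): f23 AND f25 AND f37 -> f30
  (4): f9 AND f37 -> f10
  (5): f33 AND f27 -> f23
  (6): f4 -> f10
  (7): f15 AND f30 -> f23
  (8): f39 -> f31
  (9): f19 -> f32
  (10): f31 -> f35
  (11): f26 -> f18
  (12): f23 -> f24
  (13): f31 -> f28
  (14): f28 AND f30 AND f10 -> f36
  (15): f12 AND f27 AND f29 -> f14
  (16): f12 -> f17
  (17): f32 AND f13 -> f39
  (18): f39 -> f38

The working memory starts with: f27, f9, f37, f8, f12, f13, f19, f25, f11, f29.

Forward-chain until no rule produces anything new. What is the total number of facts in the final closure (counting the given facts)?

23

Round 1: (4) [f9 AND f37 -> f10]; (9) [f19 -> f32]; (15) [f12 AND f27 AND f29 -> f14]; (16) [f12 -> f17]. New: f10, f32, f14, f17.
Round 2: (1) [f14 -> f23]; (17) [f32 AND f13 -> f39]. New: f23, f39.
Round 3: (3) [f23 AND f25 AND f37 -> f30]; (8) [f39 -> f31]; (12) [f23 -> f24]; (18) [f39 -> f38]. New: f30, f31, f24, f38.
Round 4: (10) [f31 -> f35]; (13) [f31 -> f28]. New: f35, f28.
Round 5: (14) [f28 AND f30 AND f10 -> f36]. New: f36.
Closure: {f10, f11, f12, f13, f14, f17, f19, f23, f24, f25, f27, f28, f29, f30, f31, f32, f35, f36, f37, f38, f39, f8, f9} — 23 facts.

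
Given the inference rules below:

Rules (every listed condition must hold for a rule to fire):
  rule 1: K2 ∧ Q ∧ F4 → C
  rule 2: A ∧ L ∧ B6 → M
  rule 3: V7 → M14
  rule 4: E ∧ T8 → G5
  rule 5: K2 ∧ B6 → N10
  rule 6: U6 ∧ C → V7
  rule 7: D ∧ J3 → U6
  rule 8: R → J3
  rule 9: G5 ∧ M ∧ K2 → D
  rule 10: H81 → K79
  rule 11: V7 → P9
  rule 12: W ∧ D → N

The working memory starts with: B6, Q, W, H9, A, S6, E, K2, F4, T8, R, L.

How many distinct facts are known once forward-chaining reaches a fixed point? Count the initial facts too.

23

[1] rule 1 [K2 ∧ Q ∧ F4 → C]; rule 2 [A ∧ L ∧ B6 → M]; rule 4 [E ∧ T8 → G5]; rule 5 [K2 ∧ B6 → N10]; rule 8 [R → J3]. ⇒ new: C, M, G5, N10, J3.
[2] rule 9 [G5 ∧ M ∧ K2 → D]. ⇒ new: D.
[3] rule 7 [D ∧ J3 → U6]; rule 12 [W ∧ D → N]. ⇒ new: U6, N.
[4] rule 6 [U6 ∧ C → V7]. ⇒ new: V7.
[5] rule 3 [V7 → M14]; rule 11 [V7 → P9]. ⇒ new: M14, P9.
Closure: {A, B6, C, D, E, F4, G5, H9, J3, K2, L, M, M14, N, N10, P9, Q, R, S6, T8, U6, V7, W} — 23 facts.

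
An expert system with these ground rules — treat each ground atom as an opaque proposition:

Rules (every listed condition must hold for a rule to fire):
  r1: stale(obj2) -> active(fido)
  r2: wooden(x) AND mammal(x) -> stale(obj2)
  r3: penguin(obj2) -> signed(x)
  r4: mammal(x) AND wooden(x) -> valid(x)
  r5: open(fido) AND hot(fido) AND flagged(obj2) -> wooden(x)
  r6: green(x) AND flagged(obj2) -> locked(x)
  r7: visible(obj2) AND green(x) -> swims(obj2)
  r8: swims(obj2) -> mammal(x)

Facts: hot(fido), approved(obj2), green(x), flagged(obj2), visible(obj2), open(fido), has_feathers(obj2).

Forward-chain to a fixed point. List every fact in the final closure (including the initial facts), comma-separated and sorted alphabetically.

active(fido), approved(obj2), flagged(obj2), green(x), has_feathers(obj2), hot(fido), locked(x), mammal(x), open(fido), stale(obj2), swims(obj2), valid(x), visible(obj2), wooden(x)

[1] r5 [open(fido) AND hot(fido) AND flagged(obj2) -> wooden(x)]; r6 [green(x) AND flagged(obj2) -> locked(x)]; r7 [visible(obj2) AND green(x) -> swims(obj2)]. ⇒ new: wooden(x), locked(x), swims(obj2).
[2] r8 [swims(obj2) -> mammal(x)]. ⇒ new: mammal(x).
[3] r2 [wooden(x) AND mammal(x) -> stale(obj2)]; r4 [mammal(x) AND wooden(x) -> valid(x)]. ⇒ new: stale(obj2), valid(x).
[4] r1 [stale(obj2) -> active(fido)]. ⇒ new: active(fido).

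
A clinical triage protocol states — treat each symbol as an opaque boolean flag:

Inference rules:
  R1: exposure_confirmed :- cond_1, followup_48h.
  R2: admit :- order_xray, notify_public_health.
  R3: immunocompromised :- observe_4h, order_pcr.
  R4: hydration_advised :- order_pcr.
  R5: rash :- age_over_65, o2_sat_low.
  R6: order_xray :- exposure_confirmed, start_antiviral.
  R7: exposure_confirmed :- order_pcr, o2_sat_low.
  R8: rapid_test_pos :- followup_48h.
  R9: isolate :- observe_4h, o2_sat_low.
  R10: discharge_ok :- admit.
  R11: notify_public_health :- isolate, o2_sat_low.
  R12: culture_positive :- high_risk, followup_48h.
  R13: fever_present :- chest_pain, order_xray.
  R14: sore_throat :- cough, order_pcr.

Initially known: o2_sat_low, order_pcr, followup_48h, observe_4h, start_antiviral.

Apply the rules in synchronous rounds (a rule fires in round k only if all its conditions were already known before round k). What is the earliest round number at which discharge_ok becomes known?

Round 1: R3 [immunocompromised :- observe_4h, order_pcr.]; R4 [hydration_advised :- order_pcr.]; R7 [exposure_confirmed :- order_pcr, o2_sat_low.]; R8 [rapid_test_pos :- followup_48h.]; R9 [isolate :- observe_4h, o2_sat_low.]. Adds immunocompromised, hydration_advised, exposure_confirmed, rapid_test_pos, isolate.
Round 2: R6 [order_xray :- exposure_confirmed, start_antiviral.]; R11 [notify_public_health :- isolate, o2_sat_low.]. Adds order_xray, notify_public_health.
Round 3: R2 [admit :- order_xray, notify_public_health.]. Adds admit.
Round 4: R10 [discharge_ok :- admit.]. Adds discharge_ok.
discharge_ok first appears in round 4.

4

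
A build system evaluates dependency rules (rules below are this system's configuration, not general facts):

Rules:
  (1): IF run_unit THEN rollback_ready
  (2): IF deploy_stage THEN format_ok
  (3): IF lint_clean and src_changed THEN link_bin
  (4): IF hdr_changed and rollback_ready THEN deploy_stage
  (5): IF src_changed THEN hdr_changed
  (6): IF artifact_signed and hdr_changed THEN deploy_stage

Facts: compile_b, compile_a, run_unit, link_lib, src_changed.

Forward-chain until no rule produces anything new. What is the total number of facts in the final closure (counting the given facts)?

Round 1 fires (1), (5), giving rollback_ready, hdr_changed.
Round 2 fires (4), giving deploy_stage.
Round 3 fires (2), giving format_ok.
Closure: {compile_a, compile_b, deploy_stage, format_ok, hdr_changed, link_lib, rollback_ready, run_unit, src_changed} — 9 facts.

9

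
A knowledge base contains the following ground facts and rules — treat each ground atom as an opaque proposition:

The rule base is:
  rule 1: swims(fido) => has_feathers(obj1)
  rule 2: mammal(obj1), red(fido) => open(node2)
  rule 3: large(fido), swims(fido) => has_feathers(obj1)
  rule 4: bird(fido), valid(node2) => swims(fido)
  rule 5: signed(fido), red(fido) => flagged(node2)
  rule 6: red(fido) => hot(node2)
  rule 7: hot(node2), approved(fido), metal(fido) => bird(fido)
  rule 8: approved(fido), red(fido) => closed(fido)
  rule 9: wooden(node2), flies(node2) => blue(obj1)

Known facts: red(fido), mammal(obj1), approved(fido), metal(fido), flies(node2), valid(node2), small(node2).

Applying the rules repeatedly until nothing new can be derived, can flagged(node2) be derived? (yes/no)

Round 1: rule 2 [mammal(obj1), red(fido) => open(node2)]; rule 6 [red(fido) => hot(node2)]; rule 8 [approved(fido), red(fido) => closed(fido)]. New: open(node2), hot(node2), closed(fido).
Round 2: rule 7 [hot(node2), approved(fido), metal(fido) => bird(fido)]. New: bird(fido).
Round 3: rule 4 [bird(fido), valid(node2) => swims(fido)]. New: swims(fido).
Round 4: rule 1 [swims(fido) => has_feathers(obj1)]. New: has_feathers(obj1).
Fixed point reached. flagged(node2) is concluded only by rule 5; rule 5 needs signed(fido) (never derived).

no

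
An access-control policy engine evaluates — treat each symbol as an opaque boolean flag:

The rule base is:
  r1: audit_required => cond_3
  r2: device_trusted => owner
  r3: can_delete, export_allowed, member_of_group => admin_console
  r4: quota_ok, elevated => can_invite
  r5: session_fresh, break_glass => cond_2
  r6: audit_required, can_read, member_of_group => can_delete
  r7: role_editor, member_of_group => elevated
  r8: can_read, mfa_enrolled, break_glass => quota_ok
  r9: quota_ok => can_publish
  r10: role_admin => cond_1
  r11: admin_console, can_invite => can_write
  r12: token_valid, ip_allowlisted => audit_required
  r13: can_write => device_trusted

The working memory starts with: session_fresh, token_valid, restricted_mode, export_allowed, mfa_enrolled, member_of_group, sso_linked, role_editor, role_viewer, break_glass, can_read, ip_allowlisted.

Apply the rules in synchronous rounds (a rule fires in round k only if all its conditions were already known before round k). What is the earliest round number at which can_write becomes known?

4

Round 1: r5 [session_fresh, break_glass => cond_2]; r7 [role_editor, member_of_group => elevated]; r8 [can_read, mfa_enrolled, break_glass => quota_ok]; r12 [token_valid, ip_allowlisted => audit_required]. Adds cond_2, elevated, quota_ok, audit_required.
Round 2: r1 [audit_required => cond_3]; r4 [quota_ok, elevated => can_invite]; r6 [audit_required, can_read, member_of_group => can_delete]; r9 [quota_ok => can_publish]. Adds cond_3, can_invite, can_delete, can_publish.
Round 3: r3 [can_delete, export_allowed, member_of_group => admin_console]. Adds admin_console.
Round 4: r11 [admin_console, can_invite => can_write]. Adds can_write.
can_write first appears in round 4.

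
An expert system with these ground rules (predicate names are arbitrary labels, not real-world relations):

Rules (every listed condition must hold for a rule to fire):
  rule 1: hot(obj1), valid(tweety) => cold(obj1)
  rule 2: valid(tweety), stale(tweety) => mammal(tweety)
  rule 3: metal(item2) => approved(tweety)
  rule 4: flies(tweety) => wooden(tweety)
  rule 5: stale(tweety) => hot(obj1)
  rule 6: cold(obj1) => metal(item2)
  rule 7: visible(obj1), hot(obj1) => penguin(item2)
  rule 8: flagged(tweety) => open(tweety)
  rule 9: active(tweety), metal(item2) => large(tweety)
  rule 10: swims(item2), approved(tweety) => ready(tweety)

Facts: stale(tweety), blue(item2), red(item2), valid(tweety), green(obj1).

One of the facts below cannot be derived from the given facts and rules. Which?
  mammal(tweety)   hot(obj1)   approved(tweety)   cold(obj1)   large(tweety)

Round 1 — rule 2, rule 5, derive mammal(tweety), hot(obj1).
Round 2 — rule 1, derive cold(obj1).
Round 3 — rule 6, derive metal(item2).
Round 4 — rule 3, derive approved(tweety).
Derived: cold(obj1) (round 2), approved(tweety) (round 4), mammal(tweety) (round 1), hot(obj1) (round 1). large(tweety) never appears in any round.

large(tweety)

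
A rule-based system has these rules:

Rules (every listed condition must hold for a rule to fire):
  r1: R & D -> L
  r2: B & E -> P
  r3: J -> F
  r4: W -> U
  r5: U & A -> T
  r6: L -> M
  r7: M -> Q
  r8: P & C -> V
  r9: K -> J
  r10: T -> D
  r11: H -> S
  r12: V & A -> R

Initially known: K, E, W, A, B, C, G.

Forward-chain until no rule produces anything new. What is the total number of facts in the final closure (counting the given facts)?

Round 1: r2 [B & E -> P]; r4 [W -> U]; r9 [K -> J]. Adds P, U, J.
Round 2: r3 [J -> F]; r5 [U & A -> T]; r8 [P & C -> V]. Adds F, T, V.
Round 3: r10 [T -> D]; r12 [V & A -> R]. Adds D, R.
Round 4: r1 [R & D -> L]. Adds L.
Round 5: r6 [L -> M]. Adds M.
Round 6: r7 [M -> Q]. Adds Q.
Closure: {A, B, C, D, E, F, G, J, K, L, M, P, Q, R, T, U, V, W} — 18 facts.

18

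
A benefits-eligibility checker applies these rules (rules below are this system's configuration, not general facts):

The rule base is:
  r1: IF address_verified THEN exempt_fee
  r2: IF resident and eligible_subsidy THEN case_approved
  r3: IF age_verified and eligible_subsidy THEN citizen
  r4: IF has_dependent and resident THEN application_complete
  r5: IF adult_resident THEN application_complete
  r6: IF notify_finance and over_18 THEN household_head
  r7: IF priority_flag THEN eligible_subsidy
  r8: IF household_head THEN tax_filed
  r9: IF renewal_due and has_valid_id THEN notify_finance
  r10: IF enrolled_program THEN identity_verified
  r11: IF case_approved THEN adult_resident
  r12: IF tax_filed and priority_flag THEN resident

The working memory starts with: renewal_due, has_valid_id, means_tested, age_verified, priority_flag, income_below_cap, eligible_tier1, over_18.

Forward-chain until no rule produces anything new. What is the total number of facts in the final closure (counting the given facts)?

17

Round 1: r7 [IF priority_flag THEN eligible_subsidy]; r9 [IF renewal_due and has_valid_id THEN notify_finance]. Adds eligible_subsidy, notify_finance.
Round 2: r3 [IF age_verified and eligible_subsidy THEN citizen]; r6 [IF notify_finance and over_18 THEN household_head]. Adds citizen, household_head.
Round 3: r8 [IF household_head THEN tax_filed]. Adds tax_filed.
Round 4: r12 [IF tax_filed and priority_flag THEN resident]. Adds resident.
Round 5: r2 [IF resident and eligible_subsidy THEN case_approved]. Adds case_approved.
Round 6: r11 [IF case_approved THEN adult_resident]. Adds adult_resident.
Round 7: r5 [IF adult_resident THEN application_complete]. Adds application_complete.
Closure: {adult_resident, age_verified, application_complete, case_approved, citizen, eligible_subsidy, eligible_tier1, has_valid_id, household_head, income_below_cap, means_tested, notify_finance, over_18, priority_flag, renewal_due, resident, tax_filed} — 17 facts.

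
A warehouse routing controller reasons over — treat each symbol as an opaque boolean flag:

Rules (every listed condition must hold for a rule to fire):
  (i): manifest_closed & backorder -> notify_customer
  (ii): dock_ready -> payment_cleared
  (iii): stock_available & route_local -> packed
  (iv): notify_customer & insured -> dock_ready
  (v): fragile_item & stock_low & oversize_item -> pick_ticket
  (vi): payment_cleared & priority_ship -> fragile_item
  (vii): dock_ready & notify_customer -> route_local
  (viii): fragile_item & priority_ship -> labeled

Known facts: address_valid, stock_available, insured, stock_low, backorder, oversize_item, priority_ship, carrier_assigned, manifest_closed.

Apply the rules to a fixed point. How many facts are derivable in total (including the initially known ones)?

17

Round 1: (i) [manifest_closed & backorder -> notify_customer]. New: notify_customer.
Round 2: (iv) [notify_customer & insured -> dock_ready]. New: dock_ready.
Round 3: (ii) [dock_ready -> payment_cleared]; (vii) [dock_ready & notify_customer -> route_local]. New: payment_cleared, route_local.
Round 4: (iii) [stock_available & route_local -> packed]; (vi) [payment_cleared & priority_ship -> fragile_item]. New: packed, fragile_item.
Round 5: (v) [fragile_item & stock_low & oversize_item -> pick_ticket]; (viii) [fragile_item & priority_ship -> labeled]. New: pick_ticket, labeled.
Closure: {address_valid, backorder, carrier_assigned, dock_ready, fragile_item, insured, labeled, manifest_closed, notify_customer, oversize_item, packed, payment_cleared, pick_ticket, priority_ship, route_local, stock_available, stock_low} — 17 facts.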